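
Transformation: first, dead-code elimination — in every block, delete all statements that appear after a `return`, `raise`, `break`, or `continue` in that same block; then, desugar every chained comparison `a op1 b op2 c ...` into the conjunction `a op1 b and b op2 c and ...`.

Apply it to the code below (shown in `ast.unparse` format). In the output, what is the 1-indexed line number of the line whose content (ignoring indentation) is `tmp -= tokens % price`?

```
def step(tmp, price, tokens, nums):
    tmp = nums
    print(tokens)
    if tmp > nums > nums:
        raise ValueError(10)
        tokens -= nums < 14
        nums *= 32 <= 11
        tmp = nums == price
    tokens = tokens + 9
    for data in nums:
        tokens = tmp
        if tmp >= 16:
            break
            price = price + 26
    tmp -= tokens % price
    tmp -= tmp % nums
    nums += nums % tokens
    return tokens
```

11

Transformed code:
def step(tmp, price, tokens, nums):
    tmp = nums
    print(tokens)
    if tmp > nums and nums > nums:
        raise ValueError(10)
    tokens = tokens + 9
    for data in nums:
        tokens = tmp
        if tmp >= 16:
            break
    tmp -= tokens % price
    tmp -= tmp % nums
    nums += nums % tokens
    return tokens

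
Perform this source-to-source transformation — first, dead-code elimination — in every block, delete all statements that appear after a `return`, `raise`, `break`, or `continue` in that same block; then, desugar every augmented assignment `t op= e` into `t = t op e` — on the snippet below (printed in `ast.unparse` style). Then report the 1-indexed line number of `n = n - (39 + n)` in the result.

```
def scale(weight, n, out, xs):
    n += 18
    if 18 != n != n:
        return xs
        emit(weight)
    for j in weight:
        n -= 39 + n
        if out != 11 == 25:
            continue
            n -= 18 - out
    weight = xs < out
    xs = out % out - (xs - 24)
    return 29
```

Transformed code:
def scale(weight, n, out, xs):
    n = n + 18
    if 18 != n != n:
        return xs
    for j in weight:
        n = n - (39 + n)
        if out != 11 == 25:
            continue
    weight = xs < out
    xs = out % out - (xs - 24)
    return 29

6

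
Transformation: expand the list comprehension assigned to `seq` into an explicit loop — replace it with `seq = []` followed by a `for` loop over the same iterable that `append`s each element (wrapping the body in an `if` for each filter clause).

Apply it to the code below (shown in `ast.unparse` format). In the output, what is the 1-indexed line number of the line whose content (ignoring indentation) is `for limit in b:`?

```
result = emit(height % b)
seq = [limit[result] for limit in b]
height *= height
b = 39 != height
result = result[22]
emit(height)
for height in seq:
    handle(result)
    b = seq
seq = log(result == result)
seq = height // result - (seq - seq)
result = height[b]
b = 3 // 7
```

Transformed code:
result = emit(height % b)
seq = []
for limit in b:
    seq.append(limit[result])
height *= height
b = 39 != height
result = result[22]
emit(height)
for height in seq:
    handle(result)
    b = seq
seq = log(result == result)
seq = height // result - (seq - seq)
result = height[b]
b = 3 // 7

3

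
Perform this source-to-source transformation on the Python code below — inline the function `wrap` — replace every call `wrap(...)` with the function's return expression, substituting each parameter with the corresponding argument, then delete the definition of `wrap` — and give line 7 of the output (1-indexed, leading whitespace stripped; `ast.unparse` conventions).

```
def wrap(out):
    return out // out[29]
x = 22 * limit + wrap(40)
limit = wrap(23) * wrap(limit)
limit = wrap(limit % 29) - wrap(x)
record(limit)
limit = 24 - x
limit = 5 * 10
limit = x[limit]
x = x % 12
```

Transformed code:
x = 22 * limit + 40 // 40[29]
limit = 23 // 23[29] * (limit // limit[29])
limit = limit % 29 // (limit % 29)[29] - x // x[29]
record(limit)
limit = 24 - x
limit = 5 * 10
limit = x[limit]
x = x % 12

limit = x[limit]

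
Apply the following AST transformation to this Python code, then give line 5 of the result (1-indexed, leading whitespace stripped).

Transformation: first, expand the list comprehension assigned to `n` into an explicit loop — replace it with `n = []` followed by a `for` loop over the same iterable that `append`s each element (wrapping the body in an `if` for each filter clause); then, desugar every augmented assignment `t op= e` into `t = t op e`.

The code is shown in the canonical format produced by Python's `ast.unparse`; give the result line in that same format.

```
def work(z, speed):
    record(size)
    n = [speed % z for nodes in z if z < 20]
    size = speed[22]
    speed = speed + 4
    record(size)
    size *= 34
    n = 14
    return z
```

Transformed code:
def work(z, speed):
    record(size)
    n = []
    for nodes in z:
        if z < 20:
            n.append(speed % z)
    size = speed[22]
    speed = speed + 4
    record(size)
    size = size * 34
    n = 14
    return z

if z < 20:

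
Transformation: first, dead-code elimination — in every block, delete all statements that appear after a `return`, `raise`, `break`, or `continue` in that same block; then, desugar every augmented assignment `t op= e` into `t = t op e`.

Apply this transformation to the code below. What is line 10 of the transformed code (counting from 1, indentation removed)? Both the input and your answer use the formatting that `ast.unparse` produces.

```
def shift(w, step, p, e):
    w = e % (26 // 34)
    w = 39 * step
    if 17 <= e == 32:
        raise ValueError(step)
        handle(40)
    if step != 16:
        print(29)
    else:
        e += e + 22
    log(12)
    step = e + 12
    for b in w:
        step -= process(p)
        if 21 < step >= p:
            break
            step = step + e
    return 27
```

Transformed code:
def shift(w, step, p, e):
    w = e % (26 // 34)
    w = 39 * step
    if 17 <= e == 32:
        raise ValueError(step)
    if step != 16:
        print(29)
    else:
        e = e + (e + 22)
    log(12)
    step = e + 12
    for b in w:
        step = step - process(p)
        if 21 < step >= p:
            break
    return 27

log(12)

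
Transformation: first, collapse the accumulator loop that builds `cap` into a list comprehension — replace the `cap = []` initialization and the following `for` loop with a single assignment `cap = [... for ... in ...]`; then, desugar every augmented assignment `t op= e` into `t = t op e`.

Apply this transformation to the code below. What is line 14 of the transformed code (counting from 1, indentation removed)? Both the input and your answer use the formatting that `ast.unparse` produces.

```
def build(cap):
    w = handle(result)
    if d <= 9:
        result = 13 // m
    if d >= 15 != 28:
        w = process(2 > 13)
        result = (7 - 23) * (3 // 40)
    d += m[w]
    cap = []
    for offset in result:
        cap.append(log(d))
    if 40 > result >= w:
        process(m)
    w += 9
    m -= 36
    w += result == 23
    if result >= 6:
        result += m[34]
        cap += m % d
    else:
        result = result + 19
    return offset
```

w = w + (result == 23)

Transformed code:
def build(cap):
    w = handle(result)
    if d <= 9:
        result = 13 // m
    if d >= 15 != 28:
        w = process(2 > 13)
        result = (7 - 23) * (3 // 40)
    d = d + m[w]
    cap = [log(d) for offset in result]
    if 40 > result >= w:
        process(m)
    w = w + 9
    m = m - 36
    w = w + (result == 23)
    if result >= 6:
        result = result + m[34]
        cap = cap + m % d
    else:
        result = result + 19
    return offset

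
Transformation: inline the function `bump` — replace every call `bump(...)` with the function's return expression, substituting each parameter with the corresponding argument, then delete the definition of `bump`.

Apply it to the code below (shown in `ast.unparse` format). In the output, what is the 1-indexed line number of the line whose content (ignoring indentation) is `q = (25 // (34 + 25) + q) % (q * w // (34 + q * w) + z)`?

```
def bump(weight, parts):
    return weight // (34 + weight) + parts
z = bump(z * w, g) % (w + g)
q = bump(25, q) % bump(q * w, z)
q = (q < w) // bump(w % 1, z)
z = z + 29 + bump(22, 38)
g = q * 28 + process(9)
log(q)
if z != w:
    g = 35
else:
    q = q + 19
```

2

Transformed code:
z = (z * w // (34 + z * w) + g) % (w + g)
q = (25 // (34 + 25) + q) % (q * w // (34 + q * w) + z)
q = (q < w) // (w % 1 // (34 + w % 1) + z)
z = z + 29 + (22 // (34 + 22) + 38)
g = q * 28 + process(9)
log(q)
if z != w:
    g = 35
else:
    q = q + 19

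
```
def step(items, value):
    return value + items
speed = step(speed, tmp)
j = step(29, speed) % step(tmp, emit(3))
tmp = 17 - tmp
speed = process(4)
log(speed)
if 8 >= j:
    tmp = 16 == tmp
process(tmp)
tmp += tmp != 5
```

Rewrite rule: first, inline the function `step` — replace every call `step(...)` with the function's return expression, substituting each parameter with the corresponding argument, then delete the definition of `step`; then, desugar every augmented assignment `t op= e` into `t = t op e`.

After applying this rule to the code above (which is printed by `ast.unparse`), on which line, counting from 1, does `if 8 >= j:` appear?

6

Transformed code:
speed = tmp + speed
j = (speed + 29) % (emit(3) + tmp)
tmp = 17 - tmp
speed = process(4)
log(speed)
if 8 >= j:
    tmp = 16 == tmp
process(tmp)
tmp = tmp + (tmp != 5)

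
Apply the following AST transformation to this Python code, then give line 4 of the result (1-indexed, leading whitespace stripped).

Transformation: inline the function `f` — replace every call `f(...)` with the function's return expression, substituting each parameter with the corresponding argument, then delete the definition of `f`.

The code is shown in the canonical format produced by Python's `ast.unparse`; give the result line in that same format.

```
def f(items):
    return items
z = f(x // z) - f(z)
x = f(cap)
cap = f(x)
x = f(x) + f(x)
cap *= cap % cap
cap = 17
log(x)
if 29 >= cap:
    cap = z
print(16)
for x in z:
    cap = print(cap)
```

Transformed code:
z = x // z - z
x = cap
cap = x
x = x + x
cap *= cap % cap
cap = 17
log(x)
if 29 >= cap:
    cap = z
print(16)
for x in z:
    cap = print(cap)

x = x + x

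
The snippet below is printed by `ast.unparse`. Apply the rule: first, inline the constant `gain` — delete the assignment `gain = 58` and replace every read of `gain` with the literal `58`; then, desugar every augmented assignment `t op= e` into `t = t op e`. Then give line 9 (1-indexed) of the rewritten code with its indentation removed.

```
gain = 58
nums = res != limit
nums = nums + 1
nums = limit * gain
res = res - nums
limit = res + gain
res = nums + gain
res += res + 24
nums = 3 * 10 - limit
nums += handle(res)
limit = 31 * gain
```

nums = nums + handle(res)

Transformed code:
nums = res != limit
nums = nums + 1
nums = limit * 58
res = res - nums
limit = res + 58
res = nums + 58
res = res + (res + 24)
nums = 3 * 10 - limit
nums = nums + handle(res)
limit = 31 * 58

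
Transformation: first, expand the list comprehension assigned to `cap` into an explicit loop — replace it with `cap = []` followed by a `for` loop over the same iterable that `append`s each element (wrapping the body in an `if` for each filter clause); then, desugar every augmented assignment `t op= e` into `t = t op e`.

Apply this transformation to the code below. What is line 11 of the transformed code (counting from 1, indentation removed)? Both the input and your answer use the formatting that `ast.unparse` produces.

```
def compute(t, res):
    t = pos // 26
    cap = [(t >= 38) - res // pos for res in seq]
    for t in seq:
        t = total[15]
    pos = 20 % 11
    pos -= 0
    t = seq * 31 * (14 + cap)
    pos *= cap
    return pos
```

Transformed code:
def compute(t, res):
    t = pos // 26
    cap = []
    for res in seq:
        cap.append((t >= 38) - res // pos)
    for t in seq:
        t = total[15]
    pos = 20 % 11
    pos = pos - 0
    t = seq * 31 * (14 + cap)
    pos = pos * cap
    return pos

pos = pos * cap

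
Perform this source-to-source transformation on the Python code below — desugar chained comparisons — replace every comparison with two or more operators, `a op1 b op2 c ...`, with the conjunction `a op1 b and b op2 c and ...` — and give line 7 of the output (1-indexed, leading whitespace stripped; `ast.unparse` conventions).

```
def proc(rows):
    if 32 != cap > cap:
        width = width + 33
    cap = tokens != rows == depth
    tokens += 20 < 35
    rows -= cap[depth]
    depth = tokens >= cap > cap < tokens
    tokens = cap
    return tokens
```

Transformed code:
def proc(rows):
    if 32 != cap and cap > cap:
        width = width + 33
    cap = tokens != rows and rows == depth
    tokens += 20 < 35
    rows -= cap[depth]
    depth = tokens >= cap and cap > cap and (cap < tokens)
    tokens = cap
    return tokens

depth = tokens >= cap and cap > cap and (cap < tokens)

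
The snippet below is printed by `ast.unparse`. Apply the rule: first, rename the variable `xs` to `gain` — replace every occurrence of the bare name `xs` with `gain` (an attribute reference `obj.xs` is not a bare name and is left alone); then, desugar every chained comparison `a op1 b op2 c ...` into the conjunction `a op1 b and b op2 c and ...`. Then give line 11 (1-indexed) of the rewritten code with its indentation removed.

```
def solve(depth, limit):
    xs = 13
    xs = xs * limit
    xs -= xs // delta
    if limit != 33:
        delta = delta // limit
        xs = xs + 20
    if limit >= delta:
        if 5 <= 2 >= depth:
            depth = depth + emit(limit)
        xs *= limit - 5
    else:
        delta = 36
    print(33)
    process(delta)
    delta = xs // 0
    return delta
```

gain *= limit - 5

Transformed code:
def solve(depth, limit):
    gain = 13
    gain = gain * limit
    gain -= gain // delta
    if limit != 33:
        delta = delta // limit
        gain = gain + 20
    if limit >= delta:
        if 5 <= 2 and 2 >= depth:
            depth = depth + emit(limit)
        gain *= limit - 5
    else:
        delta = 36
    print(33)
    process(delta)
    delta = gain // 0
    return delta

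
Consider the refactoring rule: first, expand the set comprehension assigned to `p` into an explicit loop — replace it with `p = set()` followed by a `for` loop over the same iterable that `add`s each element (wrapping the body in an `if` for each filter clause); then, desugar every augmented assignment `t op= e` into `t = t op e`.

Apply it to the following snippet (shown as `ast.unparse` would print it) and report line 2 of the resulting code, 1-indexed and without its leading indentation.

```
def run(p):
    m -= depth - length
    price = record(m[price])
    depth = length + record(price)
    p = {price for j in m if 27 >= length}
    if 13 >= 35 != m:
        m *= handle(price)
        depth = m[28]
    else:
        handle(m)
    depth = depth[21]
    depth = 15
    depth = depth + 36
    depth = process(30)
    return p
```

Transformed code:
def run(p):
    m = m - (depth - length)
    price = record(m[price])
    depth = length + record(price)
    p = set()
    for j in m:
        if 27 >= length:
            p.add(price)
    if 13 >= 35 != m:
        m = m * handle(price)
        depth = m[28]
    else:
        handle(m)
    depth = depth[21]
    depth = 15
    depth = depth + 36
    depth = process(30)
    return p

m = m - (depth - length)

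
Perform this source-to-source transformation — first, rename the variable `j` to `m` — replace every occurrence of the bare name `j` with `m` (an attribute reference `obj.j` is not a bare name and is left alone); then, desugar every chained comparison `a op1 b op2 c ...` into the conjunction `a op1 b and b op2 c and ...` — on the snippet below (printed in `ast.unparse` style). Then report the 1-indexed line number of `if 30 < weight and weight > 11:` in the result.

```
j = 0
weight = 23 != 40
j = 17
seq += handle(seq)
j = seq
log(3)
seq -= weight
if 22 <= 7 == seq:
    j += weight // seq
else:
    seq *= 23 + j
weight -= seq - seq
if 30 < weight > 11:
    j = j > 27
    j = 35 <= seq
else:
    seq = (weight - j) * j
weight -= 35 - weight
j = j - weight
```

13

Transformed code:
m = 0
weight = 23 != 40
m = 17
seq += handle(seq)
m = seq
log(3)
seq -= weight
if 22 <= 7 and 7 == seq:
    m += weight // seq
else:
    seq *= 23 + m
weight -= seq - seq
if 30 < weight and weight > 11:
    m = m > 27
    m = 35 <= seq
else:
    seq = (weight - m) * m
weight -= 35 - weight
m = m - weight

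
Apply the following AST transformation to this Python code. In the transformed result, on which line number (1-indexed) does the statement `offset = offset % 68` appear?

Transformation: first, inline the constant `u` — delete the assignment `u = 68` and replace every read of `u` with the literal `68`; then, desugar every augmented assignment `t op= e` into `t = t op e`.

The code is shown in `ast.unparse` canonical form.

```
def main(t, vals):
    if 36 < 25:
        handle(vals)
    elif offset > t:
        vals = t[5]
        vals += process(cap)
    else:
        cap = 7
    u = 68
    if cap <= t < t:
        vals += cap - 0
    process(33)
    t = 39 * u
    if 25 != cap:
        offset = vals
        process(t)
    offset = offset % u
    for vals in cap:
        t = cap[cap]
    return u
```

Transformed code:
def main(t, vals):
    if 36 < 25:
        handle(vals)
    elif offset > t:
        vals = t[5]
        vals = vals + process(cap)
    else:
        cap = 7
    if cap <= t < t:
        vals = vals + (cap - 0)
    process(33)
    t = 39 * 68
    if 25 != cap:
        offset = vals
        process(t)
    offset = offset % 68
    for vals in cap:
        t = cap[cap]
    return 68

16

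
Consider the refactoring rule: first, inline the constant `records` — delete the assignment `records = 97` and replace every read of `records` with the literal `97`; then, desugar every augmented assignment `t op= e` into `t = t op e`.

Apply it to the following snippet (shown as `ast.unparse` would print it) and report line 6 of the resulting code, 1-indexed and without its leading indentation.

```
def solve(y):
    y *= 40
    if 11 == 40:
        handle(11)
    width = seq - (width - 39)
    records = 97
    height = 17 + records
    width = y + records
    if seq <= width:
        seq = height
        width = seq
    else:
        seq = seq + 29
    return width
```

height = 17 + 97

Transformed code:
def solve(y):
    y = y * 40
    if 11 == 40:
        handle(11)
    width = seq - (width - 39)
    height = 17 + 97
    width = y + 97
    if seq <= width:
        seq = height
        width = seq
    else:
        seq = seq + 29
    return width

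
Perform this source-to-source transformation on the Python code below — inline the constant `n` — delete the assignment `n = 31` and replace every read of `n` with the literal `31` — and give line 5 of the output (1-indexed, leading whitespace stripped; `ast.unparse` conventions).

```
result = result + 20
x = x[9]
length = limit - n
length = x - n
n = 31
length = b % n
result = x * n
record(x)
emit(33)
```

Transformed code:
result = result + 20
x = x[9]
length = limit - 31
length = x - 31
length = b % 31
result = x * 31
record(x)
emit(33)

length = b % 31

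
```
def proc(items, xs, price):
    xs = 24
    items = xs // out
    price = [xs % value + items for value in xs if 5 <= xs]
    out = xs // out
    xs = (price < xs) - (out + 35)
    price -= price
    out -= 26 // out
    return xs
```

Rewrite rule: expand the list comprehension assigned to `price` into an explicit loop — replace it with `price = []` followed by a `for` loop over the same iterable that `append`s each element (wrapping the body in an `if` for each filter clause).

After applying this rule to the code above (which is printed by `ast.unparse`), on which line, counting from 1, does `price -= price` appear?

Transformed code:
def proc(items, xs, price):
    xs = 24
    items = xs // out
    price = []
    for value in xs:
        if 5 <= xs:
            price.append(xs % value + items)
    out = xs // out
    xs = (price < xs) - (out + 35)
    price -= price
    out -= 26 // out
    return xs

10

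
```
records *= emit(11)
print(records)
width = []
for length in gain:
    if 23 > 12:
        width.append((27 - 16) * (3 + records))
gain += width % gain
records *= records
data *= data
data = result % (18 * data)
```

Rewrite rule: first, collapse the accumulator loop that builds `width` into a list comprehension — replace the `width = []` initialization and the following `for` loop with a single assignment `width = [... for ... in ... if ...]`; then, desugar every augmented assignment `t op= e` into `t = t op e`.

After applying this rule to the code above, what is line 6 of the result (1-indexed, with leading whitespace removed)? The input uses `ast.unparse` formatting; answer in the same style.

data = data * data

Transformed code:
records = records * emit(11)
print(records)
width = [(27 - 16) * (3 + records) for length in gain if 23 > 12]
gain = gain + width % gain
records = records * records
data = data * data
data = result % (18 * data)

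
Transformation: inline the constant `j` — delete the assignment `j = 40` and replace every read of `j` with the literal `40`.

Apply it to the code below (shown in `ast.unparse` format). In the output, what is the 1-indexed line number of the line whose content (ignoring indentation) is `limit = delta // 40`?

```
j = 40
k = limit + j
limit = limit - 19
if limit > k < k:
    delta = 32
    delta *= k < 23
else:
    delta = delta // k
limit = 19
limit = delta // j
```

Transformed code:
k = limit + 40
limit = limit - 19
if limit > k < k:
    delta = 32
    delta *= k < 23
else:
    delta = delta // k
limit = 19
limit = delta // 40

9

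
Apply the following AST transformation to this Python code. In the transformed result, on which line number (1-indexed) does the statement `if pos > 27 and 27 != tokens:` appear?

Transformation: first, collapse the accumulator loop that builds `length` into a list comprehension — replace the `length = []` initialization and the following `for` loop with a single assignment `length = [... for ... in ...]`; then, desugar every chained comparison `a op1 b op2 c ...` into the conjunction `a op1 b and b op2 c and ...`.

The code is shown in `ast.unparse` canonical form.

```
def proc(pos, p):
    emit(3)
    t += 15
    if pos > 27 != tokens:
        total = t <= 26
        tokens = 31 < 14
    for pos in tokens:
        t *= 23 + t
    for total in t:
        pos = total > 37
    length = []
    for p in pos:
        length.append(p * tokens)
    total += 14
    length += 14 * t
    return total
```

4

Transformed code:
def proc(pos, p):
    emit(3)
    t += 15
    if pos > 27 and 27 != tokens:
        total = t <= 26
        tokens = 31 < 14
    for pos in tokens:
        t *= 23 + t
    for total in t:
        pos = total > 37
    length = [p * tokens for p in pos]
    total += 14
    length += 14 * t
    return total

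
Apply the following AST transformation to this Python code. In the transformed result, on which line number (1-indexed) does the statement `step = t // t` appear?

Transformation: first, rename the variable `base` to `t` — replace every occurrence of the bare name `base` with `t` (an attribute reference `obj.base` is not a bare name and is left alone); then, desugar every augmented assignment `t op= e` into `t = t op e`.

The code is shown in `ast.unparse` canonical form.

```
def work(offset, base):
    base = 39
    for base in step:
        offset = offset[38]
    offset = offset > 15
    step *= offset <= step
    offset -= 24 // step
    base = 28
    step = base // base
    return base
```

9

Transformed code:
def work(offset, t):
    t = 39
    for t in step:
        offset = offset[38]
    offset = offset > 15
    step = step * (offset <= step)
    offset = offset - 24 // step
    t = 28
    step = t // t
    return t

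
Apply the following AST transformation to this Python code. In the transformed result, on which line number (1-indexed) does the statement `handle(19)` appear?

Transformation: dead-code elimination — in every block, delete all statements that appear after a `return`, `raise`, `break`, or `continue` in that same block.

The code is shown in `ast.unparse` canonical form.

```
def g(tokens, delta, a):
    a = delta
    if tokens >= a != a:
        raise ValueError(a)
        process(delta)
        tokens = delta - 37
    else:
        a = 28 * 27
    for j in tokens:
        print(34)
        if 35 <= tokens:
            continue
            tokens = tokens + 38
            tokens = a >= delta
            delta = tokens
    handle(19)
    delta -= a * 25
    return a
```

11

Transformed code:
def g(tokens, delta, a):
    a = delta
    if tokens >= a != a:
        raise ValueError(a)
    else:
        a = 28 * 27
    for j in tokens:
        print(34)
        if 35 <= tokens:
            continue
    handle(19)
    delta -= a * 25
    return a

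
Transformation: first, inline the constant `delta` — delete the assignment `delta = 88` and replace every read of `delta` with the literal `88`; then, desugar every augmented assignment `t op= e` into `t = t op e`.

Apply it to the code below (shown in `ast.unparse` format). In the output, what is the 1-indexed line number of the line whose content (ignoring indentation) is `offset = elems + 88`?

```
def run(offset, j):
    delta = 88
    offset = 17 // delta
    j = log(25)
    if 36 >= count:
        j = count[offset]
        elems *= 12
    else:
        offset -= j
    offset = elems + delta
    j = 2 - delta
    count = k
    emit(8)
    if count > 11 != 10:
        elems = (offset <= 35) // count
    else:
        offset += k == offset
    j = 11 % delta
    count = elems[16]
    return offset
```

Transformed code:
def run(offset, j):
    offset = 17 // 88
    j = log(25)
    if 36 >= count:
        j = count[offset]
        elems = elems * 12
    else:
        offset = offset - j
    offset = elems + 88
    j = 2 - 88
    count = k
    emit(8)
    if count > 11 != 10:
        elems = (offset <= 35) // count
    else:
        offset = offset + (k == offset)
    j = 11 % 88
    count = elems[16]
    return offset

9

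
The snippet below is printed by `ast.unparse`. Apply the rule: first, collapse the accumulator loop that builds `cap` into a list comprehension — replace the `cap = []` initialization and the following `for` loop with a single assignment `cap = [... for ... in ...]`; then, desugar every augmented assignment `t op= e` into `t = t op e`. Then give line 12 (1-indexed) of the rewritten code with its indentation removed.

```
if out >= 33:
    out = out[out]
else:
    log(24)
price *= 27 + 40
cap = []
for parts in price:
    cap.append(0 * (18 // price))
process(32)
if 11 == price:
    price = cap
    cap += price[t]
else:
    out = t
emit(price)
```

out = t

Transformed code:
if out >= 33:
    out = out[out]
else:
    log(24)
price = price * (27 + 40)
cap = [0 * (18 // price) for parts in price]
process(32)
if 11 == price:
    price = cap
    cap = cap + price[t]
else:
    out = t
emit(price)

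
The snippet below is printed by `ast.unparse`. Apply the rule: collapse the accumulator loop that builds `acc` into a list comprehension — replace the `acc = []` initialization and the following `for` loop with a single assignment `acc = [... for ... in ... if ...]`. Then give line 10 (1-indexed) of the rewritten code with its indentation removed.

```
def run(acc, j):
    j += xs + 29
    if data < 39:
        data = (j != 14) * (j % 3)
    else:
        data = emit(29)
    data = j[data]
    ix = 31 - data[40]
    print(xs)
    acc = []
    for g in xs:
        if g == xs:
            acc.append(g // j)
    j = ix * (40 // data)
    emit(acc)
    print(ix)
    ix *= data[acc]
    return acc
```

Transformed code:
def run(acc, j):
    j += xs + 29
    if data < 39:
        data = (j != 14) * (j % 3)
    else:
        data = emit(29)
    data = j[data]
    ix = 31 - data[40]
    print(xs)
    acc = [g // j for g in xs if g == xs]
    j = ix * (40 // data)
    emit(acc)
    print(ix)
    ix *= data[acc]
    return acc

acc = [g // j for g in xs if g == xs]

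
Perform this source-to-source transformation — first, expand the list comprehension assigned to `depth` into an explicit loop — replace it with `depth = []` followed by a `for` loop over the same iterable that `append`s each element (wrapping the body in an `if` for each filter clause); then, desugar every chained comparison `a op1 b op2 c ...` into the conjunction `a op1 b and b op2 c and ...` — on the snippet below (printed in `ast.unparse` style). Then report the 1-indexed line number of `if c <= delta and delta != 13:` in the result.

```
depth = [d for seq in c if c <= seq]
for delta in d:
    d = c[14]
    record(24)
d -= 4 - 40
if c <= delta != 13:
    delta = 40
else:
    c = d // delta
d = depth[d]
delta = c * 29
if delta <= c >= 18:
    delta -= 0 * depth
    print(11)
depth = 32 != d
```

Transformed code:
depth = []
for seq in c:
    if c <= seq:
        depth.append(d)
for delta in d:
    d = c[14]
    record(24)
d -= 4 - 40
if c <= delta and delta != 13:
    delta = 40
else:
    c = d // delta
d = depth[d]
delta = c * 29
if delta <= c and c >= 18:
    delta -= 0 * depth
    print(11)
depth = 32 != d

9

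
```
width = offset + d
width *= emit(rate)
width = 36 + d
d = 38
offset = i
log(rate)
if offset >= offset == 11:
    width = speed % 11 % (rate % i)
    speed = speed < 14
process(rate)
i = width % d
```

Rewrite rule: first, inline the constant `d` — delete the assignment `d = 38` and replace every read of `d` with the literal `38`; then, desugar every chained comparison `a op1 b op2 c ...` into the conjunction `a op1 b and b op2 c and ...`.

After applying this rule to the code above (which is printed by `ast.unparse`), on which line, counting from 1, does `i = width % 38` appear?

Transformed code:
width = offset + 38
width *= emit(rate)
width = 36 + 38
offset = i
log(rate)
if offset >= offset and offset == 11:
    width = speed % 11 % (rate % i)
    speed = speed < 14
process(rate)
i = width % 38

10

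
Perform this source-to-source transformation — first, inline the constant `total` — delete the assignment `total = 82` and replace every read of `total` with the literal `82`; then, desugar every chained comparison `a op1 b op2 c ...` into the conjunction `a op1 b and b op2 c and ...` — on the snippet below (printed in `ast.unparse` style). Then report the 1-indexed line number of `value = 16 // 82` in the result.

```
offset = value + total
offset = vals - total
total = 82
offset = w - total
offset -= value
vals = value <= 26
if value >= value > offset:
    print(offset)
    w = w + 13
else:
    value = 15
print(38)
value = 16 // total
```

12

Transformed code:
offset = value + 82
offset = vals - 82
offset = w - 82
offset -= value
vals = value <= 26
if value >= value and value > offset:
    print(offset)
    w = w + 13
else:
    value = 15
print(38)
value = 16 // 82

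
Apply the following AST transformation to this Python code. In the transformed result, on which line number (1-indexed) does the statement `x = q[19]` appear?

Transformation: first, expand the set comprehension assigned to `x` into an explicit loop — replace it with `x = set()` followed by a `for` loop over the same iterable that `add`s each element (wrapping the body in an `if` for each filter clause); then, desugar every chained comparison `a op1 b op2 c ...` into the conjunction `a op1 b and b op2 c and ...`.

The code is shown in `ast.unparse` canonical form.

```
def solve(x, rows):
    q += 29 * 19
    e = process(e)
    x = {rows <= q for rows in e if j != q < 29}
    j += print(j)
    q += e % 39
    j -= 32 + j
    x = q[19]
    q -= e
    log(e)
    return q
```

11

Transformed code:
def solve(x, rows):
    q += 29 * 19
    e = process(e)
    x = set()
    for rows in e:
        if j != q and q < 29:
            x.add(rows <= q)
    j += print(j)
    q += e % 39
    j -= 32 + j
    x = q[19]
    q -= e
    log(e)
    return q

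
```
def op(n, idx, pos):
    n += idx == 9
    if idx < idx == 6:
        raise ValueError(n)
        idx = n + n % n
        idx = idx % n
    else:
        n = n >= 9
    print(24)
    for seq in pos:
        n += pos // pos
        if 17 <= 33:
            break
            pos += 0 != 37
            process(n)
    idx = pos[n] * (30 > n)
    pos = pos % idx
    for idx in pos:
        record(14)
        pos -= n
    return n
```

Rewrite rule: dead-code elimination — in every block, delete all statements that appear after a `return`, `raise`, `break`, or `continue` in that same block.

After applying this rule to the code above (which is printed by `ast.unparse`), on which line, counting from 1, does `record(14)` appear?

Transformed code:
def op(n, idx, pos):
    n += idx == 9
    if idx < idx == 6:
        raise ValueError(n)
    else:
        n = n >= 9
    print(24)
    for seq in pos:
        n += pos // pos
        if 17 <= 33:
            break
    idx = pos[n] * (30 > n)
    pos = pos % idx
    for idx in pos:
        record(14)
        pos -= n
    return n

15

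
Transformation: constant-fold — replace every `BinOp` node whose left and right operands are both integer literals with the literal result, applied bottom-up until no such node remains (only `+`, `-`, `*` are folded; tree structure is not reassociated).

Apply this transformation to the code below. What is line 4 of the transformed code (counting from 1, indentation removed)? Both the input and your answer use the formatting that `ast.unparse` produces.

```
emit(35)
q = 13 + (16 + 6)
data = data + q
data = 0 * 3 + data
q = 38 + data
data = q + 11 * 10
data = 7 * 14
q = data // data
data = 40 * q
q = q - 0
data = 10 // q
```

Transformed code:
emit(35)
q = 35
data = data + q
data = 0 + data
q = 38 + data
data = q + 110
data = 98
q = data // data
data = 40 * q
q = q - 0
data = 10 // q

data = 0 + data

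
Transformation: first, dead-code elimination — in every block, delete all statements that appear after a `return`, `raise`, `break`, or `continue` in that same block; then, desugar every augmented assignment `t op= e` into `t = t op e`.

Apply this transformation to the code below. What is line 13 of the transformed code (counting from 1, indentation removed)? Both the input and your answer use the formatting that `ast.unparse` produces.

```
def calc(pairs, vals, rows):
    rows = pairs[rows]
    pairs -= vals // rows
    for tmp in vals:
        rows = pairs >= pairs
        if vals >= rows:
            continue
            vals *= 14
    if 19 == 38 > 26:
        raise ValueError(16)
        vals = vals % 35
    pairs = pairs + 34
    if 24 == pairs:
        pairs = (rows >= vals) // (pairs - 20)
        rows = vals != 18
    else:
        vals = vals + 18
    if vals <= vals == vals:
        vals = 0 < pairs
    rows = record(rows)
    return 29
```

rows = vals != 18

Transformed code:
def calc(pairs, vals, rows):
    rows = pairs[rows]
    pairs = pairs - vals // rows
    for tmp in vals:
        rows = pairs >= pairs
        if vals >= rows:
            continue
    if 19 == 38 > 26:
        raise ValueError(16)
    pairs = pairs + 34
    if 24 == pairs:
        pairs = (rows >= vals) // (pairs - 20)
        rows = vals != 18
    else:
        vals = vals + 18
    if vals <= vals == vals:
        vals = 0 < pairs
    rows = record(rows)
    return 29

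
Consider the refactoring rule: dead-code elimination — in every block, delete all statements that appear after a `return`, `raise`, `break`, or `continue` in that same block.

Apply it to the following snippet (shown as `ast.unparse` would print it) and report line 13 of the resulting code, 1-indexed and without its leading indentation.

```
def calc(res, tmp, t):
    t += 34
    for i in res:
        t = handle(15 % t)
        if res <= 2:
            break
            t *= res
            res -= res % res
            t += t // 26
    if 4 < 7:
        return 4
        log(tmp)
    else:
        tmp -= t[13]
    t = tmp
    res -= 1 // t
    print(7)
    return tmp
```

Transformed code:
def calc(res, tmp, t):
    t += 34
    for i in res:
        t = handle(15 % t)
        if res <= 2:
            break
    if 4 < 7:
        return 4
    else:
        tmp -= t[13]
    t = tmp
    res -= 1 // t
    print(7)
    return tmp

print(7)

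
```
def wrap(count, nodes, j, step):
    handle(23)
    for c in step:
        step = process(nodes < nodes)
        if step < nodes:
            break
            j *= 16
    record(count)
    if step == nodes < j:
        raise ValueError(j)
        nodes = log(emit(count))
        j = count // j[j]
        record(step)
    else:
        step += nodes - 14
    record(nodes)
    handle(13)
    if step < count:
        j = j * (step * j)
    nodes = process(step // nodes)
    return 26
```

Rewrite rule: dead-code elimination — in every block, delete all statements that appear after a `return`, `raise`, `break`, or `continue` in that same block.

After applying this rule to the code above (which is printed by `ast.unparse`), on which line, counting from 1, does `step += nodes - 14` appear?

11

Transformed code:
def wrap(count, nodes, j, step):
    handle(23)
    for c in step:
        step = process(nodes < nodes)
        if step < nodes:
            break
    record(count)
    if step == nodes < j:
        raise ValueError(j)
    else:
        step += nodes - 14
    record(nodes)
    handle(13)
    if step < count:
        j = j * (step * j)
    nodes = process(step // nodes)
    return 26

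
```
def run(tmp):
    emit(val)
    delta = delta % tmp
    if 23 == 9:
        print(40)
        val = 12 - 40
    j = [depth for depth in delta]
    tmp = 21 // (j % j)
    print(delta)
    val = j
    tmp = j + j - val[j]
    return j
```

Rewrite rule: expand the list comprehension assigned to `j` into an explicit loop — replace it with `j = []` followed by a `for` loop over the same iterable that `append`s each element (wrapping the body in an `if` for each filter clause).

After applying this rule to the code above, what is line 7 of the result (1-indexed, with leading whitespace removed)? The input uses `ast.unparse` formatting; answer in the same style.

j = []

Transformed code:
def run(tmp):
    emit(val)
    delta = delta % tmp
    if 23 == 9:
        print(40)
        val = 12 - 40
    j = []
    for depth in delta:
        j.append(depth)
    tmp = 21 // (j % j)
    print(delta)
    val = j
    tmp = j + j - val[j]
    return j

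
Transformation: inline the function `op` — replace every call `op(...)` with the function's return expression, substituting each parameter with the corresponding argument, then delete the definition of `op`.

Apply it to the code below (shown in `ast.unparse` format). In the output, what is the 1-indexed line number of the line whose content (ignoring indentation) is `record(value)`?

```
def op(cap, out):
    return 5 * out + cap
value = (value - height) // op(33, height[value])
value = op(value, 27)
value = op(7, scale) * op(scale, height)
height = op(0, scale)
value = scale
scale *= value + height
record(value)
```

Transformed code:
value = (value - height) // (5 * height[value] + 33)
value = 5 * 27 + value
value = (5 * scale + 7) * (5 * height + scale)
height = 5 * scale + 0
value = scale
scale *= value + height
record(value)

7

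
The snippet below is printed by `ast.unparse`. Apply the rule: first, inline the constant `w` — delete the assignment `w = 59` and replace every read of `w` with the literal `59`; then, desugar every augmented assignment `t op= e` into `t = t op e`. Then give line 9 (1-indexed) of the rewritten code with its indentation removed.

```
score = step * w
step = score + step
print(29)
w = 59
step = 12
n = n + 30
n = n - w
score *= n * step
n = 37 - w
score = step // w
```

score = step // 59

Transformed code:
score = step * 59
step = score + step
print(29)
step = 12
n = n + 30
n = n - 59
score = score * (n * step)
n = 37 - 59
score = step // 59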